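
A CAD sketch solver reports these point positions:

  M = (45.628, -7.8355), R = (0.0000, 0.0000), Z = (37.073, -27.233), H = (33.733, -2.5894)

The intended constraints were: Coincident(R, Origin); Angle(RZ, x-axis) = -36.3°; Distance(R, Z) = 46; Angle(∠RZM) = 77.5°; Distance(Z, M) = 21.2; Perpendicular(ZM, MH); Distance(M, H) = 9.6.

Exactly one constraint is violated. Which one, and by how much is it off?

Distance(M, H) = 9.6 — off by 3.40.

R = (0.00, 0.00) ✓; RZ at -36.30° ✓; |RZ| = 46.00 ✓; ∠RZM = 77.50° ✓; |ZM| = 21.20 ✓; ∠(ZM, MH) = 90.00° ✓; |MH| = 13.00 ✗.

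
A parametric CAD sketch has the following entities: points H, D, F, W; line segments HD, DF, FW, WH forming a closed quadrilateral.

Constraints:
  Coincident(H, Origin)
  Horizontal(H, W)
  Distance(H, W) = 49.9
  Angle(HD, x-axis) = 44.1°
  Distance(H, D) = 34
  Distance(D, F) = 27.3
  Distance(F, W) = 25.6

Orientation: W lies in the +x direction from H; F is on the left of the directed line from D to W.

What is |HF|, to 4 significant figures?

57.62

Checks: |DF| = 27.30 ✓; |FW| = 25.60 ✓.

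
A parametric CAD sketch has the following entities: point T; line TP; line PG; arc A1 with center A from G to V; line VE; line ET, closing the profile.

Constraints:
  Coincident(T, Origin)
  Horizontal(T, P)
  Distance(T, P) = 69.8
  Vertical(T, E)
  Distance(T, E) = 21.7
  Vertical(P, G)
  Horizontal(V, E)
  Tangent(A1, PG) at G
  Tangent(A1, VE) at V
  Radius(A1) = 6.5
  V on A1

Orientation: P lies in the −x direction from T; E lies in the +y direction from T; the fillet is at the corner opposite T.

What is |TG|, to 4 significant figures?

71.44

T is at the origin; T and P share the same y with |TP| = 69.8 and P on the −x side, so P = (-69.80, 0.000). T and E share the same x with |TE| = 21.7 and E on the +y side, so E = (0.000, 21.70). The virtual corner opposite T is at (-69.80, 21.70). The tangent condition forces AG to be normal to PG and since A1 is tangent to VE there, AV ⟂ VE, with radius 6.5, so the center A sits 6.5 in from both sides at A = (-63.30, 15.20). That places the tangent points at G = (-69.80, 15.20) on PG and V = (-63.30, 21.70) on VE. Then |TG| = |G − T| = 71.44.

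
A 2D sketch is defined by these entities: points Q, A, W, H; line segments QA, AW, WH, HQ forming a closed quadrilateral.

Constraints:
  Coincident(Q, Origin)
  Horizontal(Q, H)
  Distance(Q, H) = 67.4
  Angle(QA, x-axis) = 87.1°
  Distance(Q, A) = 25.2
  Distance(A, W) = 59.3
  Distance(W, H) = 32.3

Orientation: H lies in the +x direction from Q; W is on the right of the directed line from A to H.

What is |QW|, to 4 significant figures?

45.19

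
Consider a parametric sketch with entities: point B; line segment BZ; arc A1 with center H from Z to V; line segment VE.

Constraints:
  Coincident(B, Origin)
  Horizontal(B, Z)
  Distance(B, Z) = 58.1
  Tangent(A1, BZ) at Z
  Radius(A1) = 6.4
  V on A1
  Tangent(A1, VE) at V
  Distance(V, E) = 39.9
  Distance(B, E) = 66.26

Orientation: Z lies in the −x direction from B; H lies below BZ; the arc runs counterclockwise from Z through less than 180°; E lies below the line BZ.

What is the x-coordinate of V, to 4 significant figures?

-63.97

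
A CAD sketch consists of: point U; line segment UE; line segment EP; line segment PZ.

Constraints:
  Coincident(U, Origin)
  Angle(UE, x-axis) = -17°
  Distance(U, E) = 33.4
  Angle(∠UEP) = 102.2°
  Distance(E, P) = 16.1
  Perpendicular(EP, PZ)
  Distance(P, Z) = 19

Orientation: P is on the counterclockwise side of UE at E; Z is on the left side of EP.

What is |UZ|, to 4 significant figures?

26.88

U is at the origin; UE runs at -17.0° with length 33.4, so E = 33.4·(cos -17.0°, sin -17.0°) = (31.94, -9.765). ∠UEP = 102.2°, so EP runs at -17.0° + (180° − 102.2°) = 60.80° from the x-axis; with |EP| = 16.1, P = E + 16.1·(cos 60.80°, sin 60.80°) = (39.80, 4.289). The perpendicularity gives PZ at right angles to EP; with |PZ| = 19.0 on the left of EP, Z = P + 19.0·(-0.8729, 0.4879) = (23.21, 13.56). Then |UZ| = |Z − U| = 26.88.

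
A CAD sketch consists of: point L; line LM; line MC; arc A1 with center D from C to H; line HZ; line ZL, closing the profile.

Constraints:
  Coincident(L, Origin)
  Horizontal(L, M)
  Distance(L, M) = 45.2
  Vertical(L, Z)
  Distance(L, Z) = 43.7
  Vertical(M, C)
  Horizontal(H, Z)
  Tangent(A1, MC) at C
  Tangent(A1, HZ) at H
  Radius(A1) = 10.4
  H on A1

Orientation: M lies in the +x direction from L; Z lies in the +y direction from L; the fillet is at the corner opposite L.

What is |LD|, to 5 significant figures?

48.166

L is at the origin; LM is horizontal with |LM| = 45.2 and M on the +x side, so M = (45.200, 0.0000). LZ is vertical with |LZ| = 43.7 and Z on the +y side, so Z = (0.0000, 43.700). The virtual corner opposite L is at (45.200, 43.700). A1 meets MC tangentially, so DC is at right angles to MC and tangency of A1 to HZ means the radius DH is perpendicular to HZ, with radius 10.4, so the center D sits 10.4 in from both sides at D = (34.800, 33.300). Then |LD| = |D − L| = 48.166.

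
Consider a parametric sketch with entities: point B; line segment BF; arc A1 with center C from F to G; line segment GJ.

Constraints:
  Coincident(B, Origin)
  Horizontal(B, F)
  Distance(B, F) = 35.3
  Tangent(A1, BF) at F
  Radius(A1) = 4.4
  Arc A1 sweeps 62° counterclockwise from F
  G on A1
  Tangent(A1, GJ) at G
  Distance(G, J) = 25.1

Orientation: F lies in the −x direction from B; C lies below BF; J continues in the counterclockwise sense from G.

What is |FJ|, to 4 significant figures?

29.08

B is at the origin; B and F share the same y with |BF| = 35.3 and F on the −x side, so F = (-35.30, 0.000). Since A1 is tangent to BF there, CF ⟂ BF, so C = F + (0, -4.4) = (-35.30, -4.400). On A1, F sits at bearing 90° from C; a 62° counterclockwise sweep puts G at bearing 152°, so G = C + 4.4·(cos 152°, sin 152°) = (-39.18, -2.334). The tangent condition forces CG to be normal to GJ, so GJ runs along (−sin 152°, cos 152°); with |GJ| = 25.1, J = (-50.97, -24.50). Then |FJ| = |J − F| = 29.08.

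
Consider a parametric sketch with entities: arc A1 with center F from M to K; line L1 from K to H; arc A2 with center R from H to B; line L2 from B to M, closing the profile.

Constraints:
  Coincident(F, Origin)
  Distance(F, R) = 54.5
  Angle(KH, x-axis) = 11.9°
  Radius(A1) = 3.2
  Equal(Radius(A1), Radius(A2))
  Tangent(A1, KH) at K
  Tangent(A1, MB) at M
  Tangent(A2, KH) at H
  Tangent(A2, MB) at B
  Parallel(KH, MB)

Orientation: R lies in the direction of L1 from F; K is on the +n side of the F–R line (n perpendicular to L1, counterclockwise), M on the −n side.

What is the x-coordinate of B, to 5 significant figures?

53.989

The slot axis is L1's direction at 11.9°, so u = (cos 11.9°, sin 11.9°) = (0.97851, 0.20620) and n = (−sin 11.9°, cos 11.9°) = (-0.20620, 0.97851). F is at the origin and R lies 54.5 along u from F, so R = 54.5·u = (53.329, 11.238). Tangency of A1 to both parallel lines with radius 3.2 puts K and M at F ± 3.2·n: K = (-0.65985, 3.1312), M = (0.65985, -3.1312). Equal radii place H and B the same way about R: H = R + 3.2·n = (52.669, 14.369), B = R − 3.2·n = (53.989, 8.1069). So B.x = 53.989.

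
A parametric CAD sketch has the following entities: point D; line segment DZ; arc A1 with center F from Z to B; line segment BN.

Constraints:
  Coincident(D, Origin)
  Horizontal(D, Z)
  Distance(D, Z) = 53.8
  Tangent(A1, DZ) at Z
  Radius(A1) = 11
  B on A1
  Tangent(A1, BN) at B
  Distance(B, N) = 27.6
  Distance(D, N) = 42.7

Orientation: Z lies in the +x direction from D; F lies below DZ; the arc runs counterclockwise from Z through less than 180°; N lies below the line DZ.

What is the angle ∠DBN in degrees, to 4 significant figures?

67.93°

Checks: |FB| = 11.00 ✓; ∠(FB, BN) = 90.00° ✓; |BN| = 27.60 ✓; |DN| = 42.70 ✓.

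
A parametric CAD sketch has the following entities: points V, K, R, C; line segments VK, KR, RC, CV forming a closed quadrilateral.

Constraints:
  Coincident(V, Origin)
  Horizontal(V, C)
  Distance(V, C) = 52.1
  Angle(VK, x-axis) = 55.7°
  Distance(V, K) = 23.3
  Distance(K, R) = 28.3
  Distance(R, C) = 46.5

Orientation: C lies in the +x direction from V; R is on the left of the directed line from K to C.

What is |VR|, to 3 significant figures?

51.6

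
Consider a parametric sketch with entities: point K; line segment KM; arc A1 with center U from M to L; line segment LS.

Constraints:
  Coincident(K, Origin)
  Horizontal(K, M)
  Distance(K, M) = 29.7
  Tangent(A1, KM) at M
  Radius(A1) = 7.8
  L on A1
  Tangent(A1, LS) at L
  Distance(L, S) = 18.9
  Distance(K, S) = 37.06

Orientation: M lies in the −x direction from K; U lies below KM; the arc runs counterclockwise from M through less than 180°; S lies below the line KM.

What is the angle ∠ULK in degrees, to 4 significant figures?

17.48°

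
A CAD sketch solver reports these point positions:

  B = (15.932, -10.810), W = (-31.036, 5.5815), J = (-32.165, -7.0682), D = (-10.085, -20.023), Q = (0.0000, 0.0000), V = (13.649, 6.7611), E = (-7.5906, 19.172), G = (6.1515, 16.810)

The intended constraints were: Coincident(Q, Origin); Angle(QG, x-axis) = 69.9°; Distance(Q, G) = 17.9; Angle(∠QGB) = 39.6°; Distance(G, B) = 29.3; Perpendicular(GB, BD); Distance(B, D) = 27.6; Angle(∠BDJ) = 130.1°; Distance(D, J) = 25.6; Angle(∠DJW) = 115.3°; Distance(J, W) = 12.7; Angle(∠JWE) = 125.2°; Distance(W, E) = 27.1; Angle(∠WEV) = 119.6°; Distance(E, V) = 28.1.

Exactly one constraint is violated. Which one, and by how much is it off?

Distance(E, V) = 28.1 — off by 3.50.

Q = (0.00, 0.00) ✓; QG at 69.90° ✓; |QG| = 17.90 ✓; ∠QGB = 39.60° ✓; |GB| = 29.30 ✓; ∠(GB, BD) = 90.00° ✓; |BD| = 27.60 ✓; ∠BDJ = 130.1° ✓; |DJ| = 25.60 ✓; ∠DJW = 115.3° ✓; |JW| = 12.70 ✓; ∠JWE = 125.2° ✓; |WE| = 27.10 ✓; ∠WEV = 119.6° ✓; |EV| = 24.60 ✗.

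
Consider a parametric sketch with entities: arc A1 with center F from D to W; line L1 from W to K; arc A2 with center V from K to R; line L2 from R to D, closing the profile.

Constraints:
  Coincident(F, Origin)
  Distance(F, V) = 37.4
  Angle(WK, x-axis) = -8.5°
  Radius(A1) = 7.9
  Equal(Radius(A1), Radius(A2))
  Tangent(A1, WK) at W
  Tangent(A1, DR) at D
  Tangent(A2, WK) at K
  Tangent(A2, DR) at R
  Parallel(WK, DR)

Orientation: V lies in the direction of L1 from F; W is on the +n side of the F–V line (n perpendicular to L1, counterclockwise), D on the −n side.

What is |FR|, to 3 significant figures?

38.2

The slot axis is L1's direction at -8.5°, so u = (cos -8.5°, sin -8.5°) = (0.989, -0.148) and n = (−sin -8.5°, cos -8.5°) = (0.148, 0.989). F is at the origin and V lies 37.4 along u from F, so V = 37.4·u = (37.0, -5.53). Tangency of A1 to both parallel lines with radius 7.9 puts W and D at F ± 7.9·n: W = (1.17, 7.81), D = (-1.17, -7.81). Equal radii place K and R the same way about V: K = V + 7.9·n = (38.2, 2.29), R = V − 7.9·n = (35.8, -13.3). Then |FR| = |R − F| = 38.2.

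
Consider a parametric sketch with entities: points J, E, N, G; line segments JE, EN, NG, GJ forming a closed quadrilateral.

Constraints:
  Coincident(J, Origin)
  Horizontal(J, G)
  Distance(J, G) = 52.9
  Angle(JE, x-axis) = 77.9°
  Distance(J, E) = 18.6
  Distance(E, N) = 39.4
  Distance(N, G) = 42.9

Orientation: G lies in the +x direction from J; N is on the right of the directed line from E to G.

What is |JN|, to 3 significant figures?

24.6

J is at the origin; JG is horizontal with |JG| = 52.9 and G in +x, so G = (52.9, 0). JE runs at 77.9° with |JE| = 18.6, so E = (3.90, 18.2). N is determined by |EN| = 39.4 and |NG| = 42.9 together: it lies at the intersection of circle(E, 39.4) and circle(G, 42.9). With |EG| = 52.3, the foot of the radical line on EG is 23.4 from E and the perpendicular offset is √(39.4² − 23.4²) = 31.7. Taking the right-of-EG solution: N = (14.8, -19.7).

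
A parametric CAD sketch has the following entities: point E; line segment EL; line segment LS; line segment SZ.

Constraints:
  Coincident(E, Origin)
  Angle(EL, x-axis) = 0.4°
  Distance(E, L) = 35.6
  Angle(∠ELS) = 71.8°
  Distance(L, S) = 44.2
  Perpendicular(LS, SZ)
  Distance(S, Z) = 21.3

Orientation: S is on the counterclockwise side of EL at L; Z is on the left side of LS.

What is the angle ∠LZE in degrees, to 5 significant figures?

46.458°

E is at the origin; EL runs at 0.4° with length 35.6, so L = 35.6·(cos 0.4°, sin 0.4°) = (35.599, 0.24853). ∠ELS = 71.8°, so LS runs at 0.4° + (180° − 71.8°) = 108.60° from the x-axis; with |LS| = 44.2, S = L + 44.2·(cos 108.60°, sin 108.60°) = (21.501, 42.140). The perpendicularity gives SZ at right angles to LS; with |SZ| = 21.3 on the left of LS, Z = S + 21.3·(-0.94777, -0.31896) = (1.3137, 35.346). Then cos ∠LZE = ZL·ZE / (|ZL||ZE|), giving 46.458°.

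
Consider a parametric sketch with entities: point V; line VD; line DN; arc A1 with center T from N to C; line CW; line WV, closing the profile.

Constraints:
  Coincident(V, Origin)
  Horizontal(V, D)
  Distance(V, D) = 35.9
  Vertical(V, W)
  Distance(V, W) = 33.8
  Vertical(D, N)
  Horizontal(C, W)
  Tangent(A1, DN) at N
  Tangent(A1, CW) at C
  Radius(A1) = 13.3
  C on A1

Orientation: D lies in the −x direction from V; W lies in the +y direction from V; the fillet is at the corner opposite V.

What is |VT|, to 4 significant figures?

30.51

V is at the origin; V and D share the same y with |VD| = 35.9 and D on the −x side, so D = (-35.90, 0.000). VW is vertical with |VW| = 33.8 and W on the +y side, so W = (0.000, 33.80). The virtual corner opposite V is at (-35.90, 33.80). Since A1 is tangent to DN there, TN ⟂ DN and tangency of A1 to CW means the radius TC is perpendicular to CW, with radius 13.3, so the center T sits 13.3 in from both sides at T = (-22.60, 20.50). Then |VT| = |T − V| = 30.51.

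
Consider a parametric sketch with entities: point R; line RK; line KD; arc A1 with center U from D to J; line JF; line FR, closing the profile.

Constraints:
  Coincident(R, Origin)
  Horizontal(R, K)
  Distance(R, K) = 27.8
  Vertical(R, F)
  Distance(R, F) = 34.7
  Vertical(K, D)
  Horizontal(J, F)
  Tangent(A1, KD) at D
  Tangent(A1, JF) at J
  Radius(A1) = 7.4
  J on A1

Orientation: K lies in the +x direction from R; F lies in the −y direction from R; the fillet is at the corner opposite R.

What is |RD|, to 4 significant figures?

38.96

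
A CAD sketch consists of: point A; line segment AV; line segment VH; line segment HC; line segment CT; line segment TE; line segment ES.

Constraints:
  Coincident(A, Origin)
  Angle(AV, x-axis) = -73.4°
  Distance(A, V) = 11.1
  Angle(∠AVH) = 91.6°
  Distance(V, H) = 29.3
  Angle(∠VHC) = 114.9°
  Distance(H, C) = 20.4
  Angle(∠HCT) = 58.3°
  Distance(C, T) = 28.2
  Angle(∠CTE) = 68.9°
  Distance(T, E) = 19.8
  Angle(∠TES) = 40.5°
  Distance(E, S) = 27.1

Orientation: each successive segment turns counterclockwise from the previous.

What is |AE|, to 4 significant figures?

23.65

∠HCT = 58.3° gives CT at -158.2° from the x-axis; with |CT| = 28.2, T = (8.797, 6.570). ∠CTE = 68.9° gives TE at -47.10° from the x-axis; with |TE| = 19.8, E = (22.28, -7.935). Then |AE| = |E − A| = 23.65.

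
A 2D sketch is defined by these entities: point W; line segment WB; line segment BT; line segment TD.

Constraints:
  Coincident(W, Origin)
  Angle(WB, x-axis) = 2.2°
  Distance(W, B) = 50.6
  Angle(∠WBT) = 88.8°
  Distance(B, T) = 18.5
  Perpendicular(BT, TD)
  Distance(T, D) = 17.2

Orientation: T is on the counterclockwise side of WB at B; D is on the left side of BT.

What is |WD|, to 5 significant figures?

37.669

∠WBT = 88.8°, so BT runs at 2.2° + (180° − 88.8°) = 93.400° from the x-axis; with |BT| = 18.5, T = B + 18.5·(cos 93.400°, sin 93.400°) = (49.466, 20.410). BT ⟂ TD; with |TD| = 17.2 on the left of BT, D = T + 17.2·(-0.99824, -0.059306) = (32.296, 19.390). Then |WD| = |D − W| = 37.669.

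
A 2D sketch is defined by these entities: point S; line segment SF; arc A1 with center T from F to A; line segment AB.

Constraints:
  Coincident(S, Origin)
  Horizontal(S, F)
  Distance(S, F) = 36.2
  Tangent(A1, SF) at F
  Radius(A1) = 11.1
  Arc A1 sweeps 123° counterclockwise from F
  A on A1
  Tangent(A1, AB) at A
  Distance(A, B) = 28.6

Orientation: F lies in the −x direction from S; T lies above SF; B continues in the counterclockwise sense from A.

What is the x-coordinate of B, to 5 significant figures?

-42.467

S is at the origin; S and F share the same y with |SF| = 36.2 and F on the −x side, so F = (-36.200, 0.0000). The tangent condition forces TF to be normal to SF, so T = F + (0, 11.1) = (-36.200, 11.100). On A1, F sits at bearing -90° from T; a 123° counterclockwise sweep puts A at bearing 33°, so A = T + 11.1·(cos 33°, sin 33°) = (-26.891, 17.145). The tangent condition forces TA to be normal to AB, so AB runs along (−sin 33°, cos 33°); with |AB| = 28.6, B = (-42.467, 41.131). So B.x = -42.467.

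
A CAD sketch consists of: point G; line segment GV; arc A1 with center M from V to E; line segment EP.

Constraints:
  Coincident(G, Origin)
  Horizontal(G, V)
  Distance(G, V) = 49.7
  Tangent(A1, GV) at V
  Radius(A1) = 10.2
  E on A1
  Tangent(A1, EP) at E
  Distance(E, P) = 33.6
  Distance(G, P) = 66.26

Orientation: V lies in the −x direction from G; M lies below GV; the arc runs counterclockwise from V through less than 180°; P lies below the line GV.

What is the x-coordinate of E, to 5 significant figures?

-59.341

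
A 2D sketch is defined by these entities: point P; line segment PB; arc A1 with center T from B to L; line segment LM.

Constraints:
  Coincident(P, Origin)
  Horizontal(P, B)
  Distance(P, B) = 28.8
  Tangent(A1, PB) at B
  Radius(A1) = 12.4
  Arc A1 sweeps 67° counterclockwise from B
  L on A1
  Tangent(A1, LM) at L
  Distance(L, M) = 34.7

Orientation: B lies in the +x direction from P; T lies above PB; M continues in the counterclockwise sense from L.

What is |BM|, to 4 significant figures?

46.73

P is at the origin; PB is horizontal with |PB| = 28.8 and B on the +x side, so B = (28.80, 0.000). Tangency of A1 to PB means the radius TB is perpendicular to PB, so T = B + (0, 12.4) = (28.80, 12.40). On A1, B sits at bearing -90° from T; a 67° counterclockwise sweep puts L at bearing -23°, so L = T + 12.4·(cos -23°, sin -23°) = (40.21, 7.555). The tangent condition forces TL to be normal to LM, so LM runs along (−sin -23°, cos -23°); with |LM| = 34.7, M = (53.77, 39.50). Then |BM| = |M − B| = 46.73.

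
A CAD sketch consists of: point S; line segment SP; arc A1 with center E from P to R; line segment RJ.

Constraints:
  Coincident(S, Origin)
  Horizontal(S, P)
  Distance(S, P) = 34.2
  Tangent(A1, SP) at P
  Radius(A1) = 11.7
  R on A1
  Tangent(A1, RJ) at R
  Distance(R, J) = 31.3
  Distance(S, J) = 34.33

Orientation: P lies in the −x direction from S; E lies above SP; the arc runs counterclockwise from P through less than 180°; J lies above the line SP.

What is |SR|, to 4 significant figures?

24.73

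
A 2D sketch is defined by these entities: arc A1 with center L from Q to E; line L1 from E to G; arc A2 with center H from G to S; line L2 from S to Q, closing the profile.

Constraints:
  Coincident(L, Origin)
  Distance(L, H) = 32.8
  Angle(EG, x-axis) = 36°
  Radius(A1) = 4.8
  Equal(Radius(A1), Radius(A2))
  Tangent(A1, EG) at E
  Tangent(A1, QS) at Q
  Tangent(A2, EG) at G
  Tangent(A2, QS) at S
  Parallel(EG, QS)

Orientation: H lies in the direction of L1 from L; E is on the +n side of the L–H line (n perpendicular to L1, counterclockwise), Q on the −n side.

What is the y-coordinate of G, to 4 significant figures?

23.16

The slot axis is L1's direction at 36.0°, so u = (cos 36.0°, sin 36.0°) = (0.8090, 0.5878) and n = (−sin 36.0°, cos 36.0°) = (-0.5878, 0.8090). L is at the origin and H lies 32.8 along u from L, so H = 32.8·u = (26.54, 19.28). Tangency of A1 to both parallel lines with radius 4.8 puts E and Q at L ± 4.8·n: E = (-2.821, 3.883), Q = (2.821, -3.883). Equal radii place G and S the same way about H: G = H + 4.8·n = (23.71, 23.16), S = H − 4.8·n = (29.36, 15.40). So G.y = 23.16.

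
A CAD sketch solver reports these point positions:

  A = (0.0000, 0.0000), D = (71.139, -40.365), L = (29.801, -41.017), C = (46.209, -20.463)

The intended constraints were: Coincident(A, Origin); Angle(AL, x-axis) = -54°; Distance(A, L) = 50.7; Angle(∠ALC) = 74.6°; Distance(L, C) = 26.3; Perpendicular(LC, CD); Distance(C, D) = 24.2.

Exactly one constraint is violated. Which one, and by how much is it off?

Distance(C, D) = 24.2 — off by 7.70.

A = (0.00, 0.00) ✓; AL at -54.00° ✓; |AL| = 50.70 ✓; ∠ALC = 74.60° ✓; |LC| = 26.30 ✓; ∠(LC, CD) = 90.00° ✓; |CD| = 31.90 ✗.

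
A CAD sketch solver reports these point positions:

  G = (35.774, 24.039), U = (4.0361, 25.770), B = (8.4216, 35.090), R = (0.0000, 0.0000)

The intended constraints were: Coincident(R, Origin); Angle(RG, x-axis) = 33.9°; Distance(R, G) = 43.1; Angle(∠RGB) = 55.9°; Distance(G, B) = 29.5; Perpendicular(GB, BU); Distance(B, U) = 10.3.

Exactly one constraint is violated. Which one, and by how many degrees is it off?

Perpendicular(GB, BU) — off by 3.20°.

R = (0.00, 0.00) ✓; RG at 33.90° ✓; |RG| = 43.10 ✓; ∠RGB = 55.90° ✓; |GB| = 29.50 ✓; ∠(GB, BU) = 86.80° ✗; |BU| = 10.30 ✓.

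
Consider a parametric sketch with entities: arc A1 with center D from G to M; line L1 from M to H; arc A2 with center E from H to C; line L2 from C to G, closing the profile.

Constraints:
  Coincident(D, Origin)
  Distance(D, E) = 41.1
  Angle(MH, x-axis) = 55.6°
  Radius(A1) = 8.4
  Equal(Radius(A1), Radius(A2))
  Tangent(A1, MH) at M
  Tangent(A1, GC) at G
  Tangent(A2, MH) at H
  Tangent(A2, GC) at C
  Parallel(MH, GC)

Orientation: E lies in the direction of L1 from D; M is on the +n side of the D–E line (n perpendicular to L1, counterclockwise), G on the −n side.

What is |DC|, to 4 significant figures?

41.95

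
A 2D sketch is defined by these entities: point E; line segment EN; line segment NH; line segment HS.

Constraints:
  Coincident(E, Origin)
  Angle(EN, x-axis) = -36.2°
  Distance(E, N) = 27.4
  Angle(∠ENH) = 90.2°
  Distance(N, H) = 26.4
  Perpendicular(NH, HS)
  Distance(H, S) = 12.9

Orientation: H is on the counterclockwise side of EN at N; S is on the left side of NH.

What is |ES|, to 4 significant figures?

30.20

∠ENH = 90.2°, so NH runs at -36.2° + (180° − 90.2°) = 53.60° from the x-axis; with |NH| = 26.4, H = N + 26.4·(cos 53.60°, sin 53.60°) = (37.78, 5.067). The perpendicularity gives HS at right angles to NH; with |HS| = 12.9 on the left of NH, S = H + 12.9·(-0.8049, 0.5934) = (27.39, 12.72). Then |ES| = |S − E| = 30.20.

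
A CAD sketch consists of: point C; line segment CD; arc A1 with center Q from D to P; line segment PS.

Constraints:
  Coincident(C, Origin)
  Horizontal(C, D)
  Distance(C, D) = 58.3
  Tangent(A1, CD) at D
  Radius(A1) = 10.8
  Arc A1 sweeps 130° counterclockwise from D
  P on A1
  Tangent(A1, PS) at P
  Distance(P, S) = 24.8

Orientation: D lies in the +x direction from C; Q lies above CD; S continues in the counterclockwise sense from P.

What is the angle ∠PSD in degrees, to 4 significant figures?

28.21°

C is at the origin; CD is horizontal with |CD| = 58.3 and D on the +x side, so D = (58.30, 0.000). Since A1 is tangent to CD there, QD ⟂ CD, so Q = D + (0, 10.8) = (58.30, 10.80). On A1, D sits at bearing -90° from Q; a 130° counterclockwise sweep puts P at bearing 40°, so P = Q + 10.8·(cos 40°, sin 40°) = (66.57, 17.74). The tangent condition forces QP to be normal to PS, so PS runs along (−sin 40°, cos 40°); with |PS| = 24.8, S = (50.63, 36.74). Then cos ∠PSD = SP·SD / (|SP||SD|), giving 28.21°.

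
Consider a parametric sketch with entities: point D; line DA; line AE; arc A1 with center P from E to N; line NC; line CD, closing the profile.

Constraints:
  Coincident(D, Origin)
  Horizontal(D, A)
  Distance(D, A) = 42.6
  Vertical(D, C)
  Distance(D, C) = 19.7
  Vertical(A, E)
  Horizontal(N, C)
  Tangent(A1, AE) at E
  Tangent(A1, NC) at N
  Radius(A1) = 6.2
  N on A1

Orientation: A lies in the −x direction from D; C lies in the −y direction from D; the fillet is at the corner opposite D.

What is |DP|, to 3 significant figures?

38.8

D is at the origin; DA is horizontal with |DA| = 42.6 and A on the −x side, so A = (-42.6, 0.00). DC is vertical with |DC| = 19.7 and C on the −y side, so C = (0.00, -19.7). The virtual corner opposite D is at (-42.6, -19.7). Tangency of A1 to AE means the radius PE is perpendicular to AE and since A1 is tangent to NC there, PN ⟂ NC, with radius 6.2, so the center P sits 6.2 in from both sides at P = (-36.4, -13.5). Then |DP| = |P − D| = 38.8.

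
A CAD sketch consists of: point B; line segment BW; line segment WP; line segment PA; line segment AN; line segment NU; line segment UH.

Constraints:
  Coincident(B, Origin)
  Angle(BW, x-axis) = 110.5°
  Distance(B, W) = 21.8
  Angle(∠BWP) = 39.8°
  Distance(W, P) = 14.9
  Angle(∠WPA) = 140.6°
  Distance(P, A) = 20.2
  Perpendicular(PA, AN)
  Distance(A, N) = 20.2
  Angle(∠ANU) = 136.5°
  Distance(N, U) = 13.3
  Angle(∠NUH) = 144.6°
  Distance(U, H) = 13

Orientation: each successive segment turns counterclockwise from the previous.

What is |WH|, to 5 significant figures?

24.903

B is at the origin; BW runs at 110.5° with length 21.8, so W = (-7.6345, 20.419). ∠BWP = 39.8° gives WP at -109.30° from the x-axis; with |WP| = 14.9, P = (-12.559, 6.3568). ∠WPA = 140.6° gives PA at -69.900° from the x-axis; with |PA| = 20.2, A = (-5.6173, -12.613). PA ⟂ AN, so AN runs at 20.100°; with |AN| = 20.2, N = (13.352, -5.6710). ∠ANU = 136.5° gives NU at 63.600° from the x-axis; with |NU| = 13.3, U = (19.266, 6.2420). ∠NUH = 144.6° gives UH at 99.000° from the x-axis; with |UH| = 13.0, H = (17.232, 19.082). Then |WH| = |H − W| = 24.903.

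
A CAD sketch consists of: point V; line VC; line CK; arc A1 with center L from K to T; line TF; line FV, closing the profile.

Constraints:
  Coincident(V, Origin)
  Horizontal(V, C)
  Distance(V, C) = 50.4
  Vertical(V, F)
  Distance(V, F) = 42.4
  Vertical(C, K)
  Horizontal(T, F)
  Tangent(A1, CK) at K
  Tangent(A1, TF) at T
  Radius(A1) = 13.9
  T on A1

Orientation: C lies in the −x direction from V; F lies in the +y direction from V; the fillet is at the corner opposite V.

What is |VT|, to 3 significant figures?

55.9

V is at the origin; V and C share the same y with |VC| = 50.4 and C on the −x side, so C = (-50.4, 0.00). VF is vertical with |VF| = 42.4 and F on the +y side, so F = (0.00, 42.4). The virtual corner opposite V is at (-50.4, 42.4). A1 meets CK tangentially, so LK is at right angles to CK and since A1 is tangent to TF there, LT ⟂ TF, with radius 13.9, so the center L sits 13.9 in from both sides at L = (-36.5, 28.5). That places the tangent points at K = (-50.4, 28.5) on CK and T = (-36.5, 42.4) on TF. Then |VT| = |T − V| = 55.9.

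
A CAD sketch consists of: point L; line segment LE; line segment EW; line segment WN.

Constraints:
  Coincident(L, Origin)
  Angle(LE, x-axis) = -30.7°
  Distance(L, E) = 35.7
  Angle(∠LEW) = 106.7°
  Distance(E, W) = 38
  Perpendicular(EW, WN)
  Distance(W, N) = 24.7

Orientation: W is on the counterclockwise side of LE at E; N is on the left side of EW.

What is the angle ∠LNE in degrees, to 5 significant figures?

44.154°

∠LEW = 106.7°, so EW runs at -30.7° + (180° − 106.7°) = 42.600° from the x-axis; with |EW| = 38.0, W = E + 38.0·(cos 42.600°, sin 42.600°) = (58.668, 7.4949). EW is perpendicular to WN; with |WN| = 24.7 on the left of EW, N = W + 24.7·(-0.67688, 0.73610) = (41.950, 25.677). Then cos ∠LNE = NL·NE / (|NL||NE|), giving 44.154°.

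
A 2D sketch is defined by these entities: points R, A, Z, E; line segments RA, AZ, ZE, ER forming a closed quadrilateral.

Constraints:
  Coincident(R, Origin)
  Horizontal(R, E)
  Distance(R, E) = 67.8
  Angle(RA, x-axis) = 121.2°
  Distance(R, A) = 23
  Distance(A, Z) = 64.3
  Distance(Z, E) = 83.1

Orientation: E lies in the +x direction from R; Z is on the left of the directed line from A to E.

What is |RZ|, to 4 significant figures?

76.24

Checks: |AZ| = 64.30 ✓; |ZE| = 83.10 ✓.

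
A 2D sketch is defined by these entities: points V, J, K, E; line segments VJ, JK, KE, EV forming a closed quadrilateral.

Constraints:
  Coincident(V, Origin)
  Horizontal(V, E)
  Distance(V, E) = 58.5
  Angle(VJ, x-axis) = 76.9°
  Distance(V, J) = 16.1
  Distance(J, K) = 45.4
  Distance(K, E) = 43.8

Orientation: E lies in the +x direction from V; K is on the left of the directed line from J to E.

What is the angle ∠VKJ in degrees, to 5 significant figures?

11.067°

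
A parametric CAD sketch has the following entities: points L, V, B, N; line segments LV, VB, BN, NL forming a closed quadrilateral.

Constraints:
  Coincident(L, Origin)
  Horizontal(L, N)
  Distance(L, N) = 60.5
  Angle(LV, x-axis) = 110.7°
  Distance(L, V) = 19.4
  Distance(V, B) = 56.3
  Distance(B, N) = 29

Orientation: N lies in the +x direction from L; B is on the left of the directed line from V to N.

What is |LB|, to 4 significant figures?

55.56

Checks: |VB| = 56.30 ✓; |BN| = 29.00 ✓.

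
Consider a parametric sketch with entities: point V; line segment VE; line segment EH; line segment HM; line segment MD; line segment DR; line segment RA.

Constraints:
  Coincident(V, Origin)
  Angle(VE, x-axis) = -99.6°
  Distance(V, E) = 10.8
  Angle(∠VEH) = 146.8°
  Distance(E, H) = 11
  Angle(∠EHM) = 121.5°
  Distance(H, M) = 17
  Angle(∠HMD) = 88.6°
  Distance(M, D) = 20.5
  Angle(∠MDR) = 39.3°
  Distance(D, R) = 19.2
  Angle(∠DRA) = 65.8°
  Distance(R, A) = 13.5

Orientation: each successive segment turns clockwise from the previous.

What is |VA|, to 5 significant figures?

29.419

∠MDR = 39.3° gives DR at -63.400° from the x-axis; with |DR| = 19.2, R = (-12.842, -12.558). ∠DRA = 65.8° gives RA at -177.60° from the x-axis; with |RA| = 13.5, A = (-26.330, -13.123). Then |VA| = |A − V| = 29.419.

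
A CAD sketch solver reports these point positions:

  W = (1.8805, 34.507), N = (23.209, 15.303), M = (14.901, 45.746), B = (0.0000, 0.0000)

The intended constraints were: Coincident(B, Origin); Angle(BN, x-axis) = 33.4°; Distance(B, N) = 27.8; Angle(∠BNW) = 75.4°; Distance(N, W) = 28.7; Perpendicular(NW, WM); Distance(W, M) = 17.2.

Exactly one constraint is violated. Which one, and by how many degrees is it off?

Perpendicular(NW, WM) — off by 7.20°.

B = (0.00, 0.00) ✓; BN at 33.40° ✓; |BN| = 27.80 ✓; ∠BNW = 75.40° ✓; |NW| = 28.70 ✓; ∠(NW, WM) = 97.20° ✗; |WM| = 17.20 ✓.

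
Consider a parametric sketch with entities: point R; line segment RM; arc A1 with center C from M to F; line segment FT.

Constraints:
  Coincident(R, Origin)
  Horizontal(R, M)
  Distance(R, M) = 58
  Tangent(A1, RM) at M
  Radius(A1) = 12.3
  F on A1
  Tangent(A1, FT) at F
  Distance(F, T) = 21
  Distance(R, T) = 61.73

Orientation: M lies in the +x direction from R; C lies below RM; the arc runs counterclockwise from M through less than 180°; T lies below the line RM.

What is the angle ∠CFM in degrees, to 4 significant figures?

38.76°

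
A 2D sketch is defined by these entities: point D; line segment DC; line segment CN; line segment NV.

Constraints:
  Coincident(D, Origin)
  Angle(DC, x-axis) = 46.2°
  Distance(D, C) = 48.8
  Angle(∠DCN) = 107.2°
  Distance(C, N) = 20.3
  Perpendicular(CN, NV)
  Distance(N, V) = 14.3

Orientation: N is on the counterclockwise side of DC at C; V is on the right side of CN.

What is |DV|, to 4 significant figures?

70.12

D is at the origin; DC runs at 46.2° with length 48.8, so C = 48.8·(cos 46.2°, sin 46.2°) = (33.78, 35.22). ∠DCN = 107.2°, so CN runs at 46.2° + (180° − 107.2°) = 119.0° from the x-axis; with |CN| = 20.3, N = C + 20.3·(cos 119.0°, sin 119.0°) = (23.93, 52.98). CN is perpendicular to NV; with |NV| = 14.3 on the right of CN, V = N + 14.3·(0.8746, 0.4848) = (36.44, 59.91). Then |DV| = |V − D| = 70.12.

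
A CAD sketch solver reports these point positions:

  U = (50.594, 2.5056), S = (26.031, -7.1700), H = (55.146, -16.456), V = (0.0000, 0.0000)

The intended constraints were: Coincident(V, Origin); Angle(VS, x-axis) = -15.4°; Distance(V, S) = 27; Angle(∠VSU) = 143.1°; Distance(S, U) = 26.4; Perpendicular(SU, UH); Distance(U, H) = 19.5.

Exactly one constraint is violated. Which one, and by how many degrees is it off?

Perpendicular(SU, UH) — off by 8.00°.

V = (0.00, 0.00) ✓; VS at -15.40° ✓; |VS| = 27.00 ✓; ∠VSU = 143.1° ✓; |SU| = 26.40 ✓; ∠(SU, UH) = 98.00° ✗; |UH| = 19.50 ✓.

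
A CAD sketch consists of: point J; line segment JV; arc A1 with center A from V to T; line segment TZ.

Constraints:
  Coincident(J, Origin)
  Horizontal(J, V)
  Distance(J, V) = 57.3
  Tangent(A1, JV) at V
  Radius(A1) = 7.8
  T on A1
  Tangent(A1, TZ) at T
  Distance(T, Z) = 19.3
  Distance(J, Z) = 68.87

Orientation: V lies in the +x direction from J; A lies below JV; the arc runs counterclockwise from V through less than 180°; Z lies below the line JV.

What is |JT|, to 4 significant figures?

52.67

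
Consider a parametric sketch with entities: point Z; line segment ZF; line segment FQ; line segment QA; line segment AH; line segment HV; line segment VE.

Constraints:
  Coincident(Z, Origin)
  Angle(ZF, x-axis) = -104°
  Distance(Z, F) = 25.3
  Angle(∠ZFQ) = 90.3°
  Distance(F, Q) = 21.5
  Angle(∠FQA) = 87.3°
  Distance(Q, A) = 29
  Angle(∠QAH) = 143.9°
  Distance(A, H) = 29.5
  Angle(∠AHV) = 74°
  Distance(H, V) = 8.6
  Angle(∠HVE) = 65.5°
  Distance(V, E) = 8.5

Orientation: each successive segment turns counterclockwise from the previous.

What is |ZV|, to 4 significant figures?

19.89

Z is at the origin; ZF runs at -104.0° with length 25.3, so F = (-6.121, -24.55). ∠ZFQ = 90.3° gives FQ at -14.30° from the x-axis; with |FQ| = 21.5, Q = (14.71, -29.86). ∠FQA = 87.3° gives QA at 78.40° from the x-axis; with |QA| = 29.0, A = (20.54, -1.451). ∠QAH = 143.9° gives AH at 114.5° from the x-axis; with |AH| = 29.5, H = (8.311, 25.39). ∠AHV = 74.0° gives HV at -139.5° from the x-axis; with |HV| = 8.6, V = (1.772, 19.81). Then |ZV| = |V − Z| = 19.89.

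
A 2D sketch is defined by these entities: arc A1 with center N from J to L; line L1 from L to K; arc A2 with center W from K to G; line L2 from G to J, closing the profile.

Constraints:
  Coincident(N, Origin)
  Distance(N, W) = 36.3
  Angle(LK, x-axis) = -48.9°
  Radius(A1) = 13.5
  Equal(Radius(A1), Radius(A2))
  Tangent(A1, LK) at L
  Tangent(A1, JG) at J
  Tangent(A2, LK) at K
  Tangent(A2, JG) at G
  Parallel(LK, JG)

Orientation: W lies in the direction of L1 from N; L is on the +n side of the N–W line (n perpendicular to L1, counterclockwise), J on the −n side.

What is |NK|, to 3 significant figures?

38.7

The slot axis is L1's direction at -48.9°, so u = (cos -48.9°, sin -48.9°) = (0.657, -0.754) and n = (−sin -48.9°, cos -48.9°) = (0.754, 0.657). N is at the origin and W lies 36.3 along u from N, so W = 36.3·u = (23.9, -27.4). Tangency of A1 to both parallel lines with radius 13.5 puts L and J at N ± 13.5·n: L = (10.2, 8.87), J = (-10.2, -8.87). Equal radii place K and G the same way about W: K = W + 13.5·n = (34.0, -18.5), G = W − 13.5·n = (13.7, -36.2). Then |NK| = |K − N| = 38.7.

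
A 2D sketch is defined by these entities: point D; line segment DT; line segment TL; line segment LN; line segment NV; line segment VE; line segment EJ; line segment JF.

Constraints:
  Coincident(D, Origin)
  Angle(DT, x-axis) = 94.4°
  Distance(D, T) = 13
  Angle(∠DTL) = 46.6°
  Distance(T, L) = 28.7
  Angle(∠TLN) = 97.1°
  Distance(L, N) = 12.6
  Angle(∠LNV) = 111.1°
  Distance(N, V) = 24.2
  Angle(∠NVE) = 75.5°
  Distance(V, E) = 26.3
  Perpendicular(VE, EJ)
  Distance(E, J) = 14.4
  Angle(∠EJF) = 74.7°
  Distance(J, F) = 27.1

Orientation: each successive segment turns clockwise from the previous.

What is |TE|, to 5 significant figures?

3.1458

∠LNV = 111.1° gives NV at 169.20° from the x-axis; with |NV| = 24.2, V = (-9.1229, -11.262). ∠NVE = 75.5° gives VE at 64.700° from the x-axis; with |VE| = 26.3, E = (2.1166, 12.515). Then |TE| = |E − T| = 3.1458.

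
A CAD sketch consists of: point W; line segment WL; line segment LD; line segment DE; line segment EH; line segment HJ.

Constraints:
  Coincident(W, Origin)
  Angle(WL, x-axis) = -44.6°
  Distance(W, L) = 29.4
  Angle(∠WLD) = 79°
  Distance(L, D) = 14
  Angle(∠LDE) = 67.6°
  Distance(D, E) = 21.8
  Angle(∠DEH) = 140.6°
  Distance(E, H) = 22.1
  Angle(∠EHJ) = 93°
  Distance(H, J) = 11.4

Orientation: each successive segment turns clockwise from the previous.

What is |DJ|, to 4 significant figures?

39.62

W is at the origin; WL runs at -44.6° with length 29.4, so L = (20.93, -20.64). ∠WLD = 79.0° gives LD at -145.6° from the x-axis; with |LD| = 14.0, D = (9.382, -28.55). ∠LDE = 67.6° gives DE at 102.0° from the x-axis; with |DE| = 21.8, E = (4.850, -7.229). ∠DEH = 140.6° gives EH at 62.60° from the x-axis; with |EH| = 22.1, H = (15.02, 12.39). ∠EHJ = 93.0° gives HJ at -24.40° from the x-axis; with |HJ| = 11.4, J = (25.40, 7.682). Then |DJ| = |J − D| = 39.62.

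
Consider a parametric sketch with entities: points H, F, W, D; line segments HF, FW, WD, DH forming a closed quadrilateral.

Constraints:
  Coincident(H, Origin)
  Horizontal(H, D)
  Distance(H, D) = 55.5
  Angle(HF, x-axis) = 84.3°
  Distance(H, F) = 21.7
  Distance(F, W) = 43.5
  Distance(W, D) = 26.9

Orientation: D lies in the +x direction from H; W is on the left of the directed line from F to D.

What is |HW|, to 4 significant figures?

51.93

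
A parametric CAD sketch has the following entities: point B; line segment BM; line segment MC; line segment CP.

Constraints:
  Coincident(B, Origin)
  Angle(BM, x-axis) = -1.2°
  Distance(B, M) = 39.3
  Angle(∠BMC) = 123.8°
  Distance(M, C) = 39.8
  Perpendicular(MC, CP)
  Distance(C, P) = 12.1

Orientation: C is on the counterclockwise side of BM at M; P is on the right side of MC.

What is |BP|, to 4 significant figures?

76.19

B is at the origin; BM runs at -1.2° with length 39.3, so M = 39.3·(cos -1.2°, sin -1.2°) = (39.29, -0.8230). ∠BMC = 123.8°, so MC runs at -1.2° + (180° − 123.8°) = 55.00° from the x-axis; with |MC| = 39.8, C = M + 39.8·(cos 55.00°, sin 55.00°) = (62.12, 31.78). The perpendicularity gives CP at right angles to MC; with |CP| = 12.1 on the right of MC, P = C + 12.1·(0.8192, -0.5736) = (72.03, 24.84). Then |BP| = |P − B| = 76.19.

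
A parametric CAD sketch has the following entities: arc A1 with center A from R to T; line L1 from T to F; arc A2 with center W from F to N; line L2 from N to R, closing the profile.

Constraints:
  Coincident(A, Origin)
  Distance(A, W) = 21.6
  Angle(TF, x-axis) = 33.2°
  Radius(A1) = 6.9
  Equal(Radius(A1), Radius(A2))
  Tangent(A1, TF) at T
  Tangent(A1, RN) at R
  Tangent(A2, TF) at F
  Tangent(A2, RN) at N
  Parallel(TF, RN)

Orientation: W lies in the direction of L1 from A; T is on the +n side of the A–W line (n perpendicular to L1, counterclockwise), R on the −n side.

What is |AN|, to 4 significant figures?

22.68

The slot axis is L1's direction at 33.2°, so u = (cos 33.2°, sin 33.2°) = (0.8368, 0.5476) and n = (−sin 33.2°, cos 33.2°) = (-0.5476, 0.8368). A is at the origin and W lies 21.6 along u from A, so W = 21.6·u = (18.07, 11.83). Tangency of A1 to both parallel lines with radius 6.9 puts T and R at A ± 6.9·n: T = (-3.778, 5.774), R = (3.778, -5.774). Equal radii place F and N the same way about W: F = W + 6.9·n = (14.30, 17.60), N = W − 6.9·n = (21.85, 6.054). Then |AN| = |N − A| = 22.68.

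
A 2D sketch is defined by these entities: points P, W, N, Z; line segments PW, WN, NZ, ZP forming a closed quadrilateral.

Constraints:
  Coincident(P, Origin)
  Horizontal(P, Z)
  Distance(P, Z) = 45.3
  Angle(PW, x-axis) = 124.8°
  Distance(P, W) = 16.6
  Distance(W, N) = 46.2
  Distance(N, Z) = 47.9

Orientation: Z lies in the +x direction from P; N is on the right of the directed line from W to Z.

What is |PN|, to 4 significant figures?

30.29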